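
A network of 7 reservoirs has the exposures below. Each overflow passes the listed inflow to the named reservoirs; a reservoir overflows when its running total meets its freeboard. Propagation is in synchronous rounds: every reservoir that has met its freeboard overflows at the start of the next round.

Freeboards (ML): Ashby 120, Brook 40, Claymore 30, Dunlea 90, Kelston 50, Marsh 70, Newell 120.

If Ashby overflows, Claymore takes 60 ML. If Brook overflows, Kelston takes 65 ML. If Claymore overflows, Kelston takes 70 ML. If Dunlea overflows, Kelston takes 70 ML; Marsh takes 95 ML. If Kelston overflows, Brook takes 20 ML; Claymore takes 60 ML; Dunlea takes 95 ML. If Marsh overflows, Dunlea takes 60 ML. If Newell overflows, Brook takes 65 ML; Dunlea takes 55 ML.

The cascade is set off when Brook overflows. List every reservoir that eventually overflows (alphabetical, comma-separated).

Brook, Claymore, Dunlea, Kelston, Marsh

Round 1 — Brook overflows (initial).
  Kelston: +65 → 65 ≥ 50
Round 2 — Kelston overflows.
  Claymore: +60 → 60 ≥ 30
  Dunlea: +95 → 95 ≥ 90
Round 3 — Claymore, Dunlea overflow.
  Marsh: +95 → 95 ≥ 70
Round 4 — Marsh overflows.
No further overflows.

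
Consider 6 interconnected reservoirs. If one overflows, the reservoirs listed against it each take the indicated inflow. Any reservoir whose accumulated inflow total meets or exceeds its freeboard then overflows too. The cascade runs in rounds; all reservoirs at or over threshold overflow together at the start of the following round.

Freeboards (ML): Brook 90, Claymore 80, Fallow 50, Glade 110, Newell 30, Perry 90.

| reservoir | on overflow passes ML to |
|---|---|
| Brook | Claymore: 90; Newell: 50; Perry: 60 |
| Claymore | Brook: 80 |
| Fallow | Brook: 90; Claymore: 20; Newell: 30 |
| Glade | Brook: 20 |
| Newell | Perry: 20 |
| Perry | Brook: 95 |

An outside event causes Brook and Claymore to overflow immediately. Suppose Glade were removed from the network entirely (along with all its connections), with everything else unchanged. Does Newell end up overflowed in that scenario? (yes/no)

With Glade removed:
Round 1 — Brook, Claymore overflow (initial).
  Newell: +50 → 50 ≥ 30
  Perry: +60 → 60 < 90
Round 2 — Newell overflows.
  Perry: +20 → 80 < 90
No further overflows.

yes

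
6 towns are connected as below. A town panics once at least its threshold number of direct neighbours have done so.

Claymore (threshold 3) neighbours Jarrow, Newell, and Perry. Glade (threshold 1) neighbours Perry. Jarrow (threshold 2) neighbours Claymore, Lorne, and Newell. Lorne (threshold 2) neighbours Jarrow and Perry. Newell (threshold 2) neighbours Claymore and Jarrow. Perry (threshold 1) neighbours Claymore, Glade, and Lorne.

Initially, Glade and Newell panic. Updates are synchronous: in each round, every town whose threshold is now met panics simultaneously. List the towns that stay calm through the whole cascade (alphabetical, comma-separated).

Round 1 — Glade, Newell panic (initial).
Round 2 — checking thresholds:
  Claymore: 1 of 3 neighbours < 3, holds.
  Jarrow: 1 of 3 neighbours < 2, holds.
  Perry: 1 of 3 neighbours ≥ 1, panics.
Round 3 — no new panics; cascade stops.

Claymore, Jarrow, Lorne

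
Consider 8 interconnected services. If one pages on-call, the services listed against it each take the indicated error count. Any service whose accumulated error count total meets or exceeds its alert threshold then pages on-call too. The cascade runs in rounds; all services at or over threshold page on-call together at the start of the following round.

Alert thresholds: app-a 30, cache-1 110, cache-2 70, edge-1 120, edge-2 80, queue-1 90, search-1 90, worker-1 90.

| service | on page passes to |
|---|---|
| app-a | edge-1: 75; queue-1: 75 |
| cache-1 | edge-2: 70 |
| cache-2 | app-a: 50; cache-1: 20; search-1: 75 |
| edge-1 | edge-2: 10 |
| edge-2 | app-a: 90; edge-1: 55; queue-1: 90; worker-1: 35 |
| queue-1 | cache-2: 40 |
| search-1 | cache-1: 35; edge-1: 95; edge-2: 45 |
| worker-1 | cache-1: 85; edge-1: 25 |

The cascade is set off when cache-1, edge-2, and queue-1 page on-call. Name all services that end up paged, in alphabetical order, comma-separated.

Round 1 — cache-1, edge-2, queue-1 page on-call (initial).
  app-a: +90 → 90 ≥ 30
  cache-2: +40 → 40 < 70
  edge-1: +55 → 55 < 120
  worker-1: +35 → 35 < 90
Round 2 — app-a pages on-call.
  edge-1: +75 → 130 ≥ 120
Round 3 — edge-1 pages on-call.
No further pages.

app-a, cache-1, edge-1, edge-2, queue-1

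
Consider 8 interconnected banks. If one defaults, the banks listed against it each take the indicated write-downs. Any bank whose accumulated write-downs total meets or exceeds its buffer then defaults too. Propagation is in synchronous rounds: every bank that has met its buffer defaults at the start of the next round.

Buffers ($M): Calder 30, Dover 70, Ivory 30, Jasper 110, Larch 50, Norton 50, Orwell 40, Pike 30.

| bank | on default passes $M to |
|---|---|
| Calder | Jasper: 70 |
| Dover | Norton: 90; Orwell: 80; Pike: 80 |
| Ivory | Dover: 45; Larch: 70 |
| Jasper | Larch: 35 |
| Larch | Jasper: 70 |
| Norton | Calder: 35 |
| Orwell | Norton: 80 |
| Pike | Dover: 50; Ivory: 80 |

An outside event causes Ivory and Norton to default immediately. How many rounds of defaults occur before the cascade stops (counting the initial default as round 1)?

Round 1 — Ivory, Norton default (initial).
  Calder: +35 → 35 ≥ 30
  Dover: +45 → 45 < 70
  Larch: +70 → 70 ≥ 50
Round 2 — Calder, Larch default.
  Jasper: +70+70 → 140 ≥ 110
Round 3 — Jasper defaults.
No further defaults.

3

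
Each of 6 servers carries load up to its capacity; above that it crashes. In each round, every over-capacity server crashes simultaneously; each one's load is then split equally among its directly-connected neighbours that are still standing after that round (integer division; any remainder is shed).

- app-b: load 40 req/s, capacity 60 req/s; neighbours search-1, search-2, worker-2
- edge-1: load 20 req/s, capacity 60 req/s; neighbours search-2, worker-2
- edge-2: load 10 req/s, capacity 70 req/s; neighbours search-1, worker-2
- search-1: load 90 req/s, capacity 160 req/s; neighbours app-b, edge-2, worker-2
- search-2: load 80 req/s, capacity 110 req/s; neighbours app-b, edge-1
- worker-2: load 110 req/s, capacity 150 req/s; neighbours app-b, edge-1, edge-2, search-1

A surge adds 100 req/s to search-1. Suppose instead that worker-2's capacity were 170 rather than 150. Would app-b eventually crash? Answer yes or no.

With worker-2's capacity at 170:
Round 1 — search-1 at 190 > 160. search-1 crashes.
  search-1 sheds 190 req/s to app-b, edge-2, worker-2: 63 each (1 lost).
    app-b: 40+63 = 103 > 60
    edge-2: 10+63 = 73 > 70
    worker-2: 110+63 = 173 > 170
Round 2 — app-b, edge-2, worker-2 crash.
  app-b sheds 103 req/s to search-2: 103 each.
    search-2: 80+103 = 183 > 110
  edge-2 sheds 73 req/s: no online neighbours, lost.
  worker-2 sheds 173 req/s to edge-1: 173 each.
    edge-1: 20+173 = 193 > 60
Round 3 — edge-1, search-2 crash.
  edge-1 sheds 193 req/s: no online neighbours, lost.
  search-2 sheds 183 req/s: no online neighbours, lost.
No further crashes.

yes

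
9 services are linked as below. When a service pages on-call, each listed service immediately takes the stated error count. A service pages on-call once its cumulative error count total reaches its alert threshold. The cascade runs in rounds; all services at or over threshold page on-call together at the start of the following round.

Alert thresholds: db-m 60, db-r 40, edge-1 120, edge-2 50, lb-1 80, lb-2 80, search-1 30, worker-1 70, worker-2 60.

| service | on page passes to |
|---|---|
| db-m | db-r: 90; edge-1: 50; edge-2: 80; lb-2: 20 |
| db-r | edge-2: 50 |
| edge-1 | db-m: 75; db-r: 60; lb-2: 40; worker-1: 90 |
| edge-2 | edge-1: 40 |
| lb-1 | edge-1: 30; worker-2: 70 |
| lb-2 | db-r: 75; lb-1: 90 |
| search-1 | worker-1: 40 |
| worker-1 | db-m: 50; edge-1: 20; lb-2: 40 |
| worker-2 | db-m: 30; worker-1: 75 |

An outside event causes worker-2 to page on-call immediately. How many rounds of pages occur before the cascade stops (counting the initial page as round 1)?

Round 1 — worker-2 pages on-call (initial).
  db-m: +30 → 30 < 60
  worker-1: +75 → 75 ≥ 70
Round 2 — worker-1 pages on-call.
  db-m: +50 → 80 ≥ 60
  edge-1: +20 → 20 < 120
  lb-2: +40 → 40 < 80
Round 3 — db-m pages on-call.
  db-r: +90 → 90 ≥ 40
  edge-1: +50 → 70 < 120
  edge-2: +80 → 80 ≥ 50
  lb-2: +20 → 60 < 80
Round 4 — db-r, edge-2 page on-call.
  edge-1: +40 → 110 < 120
No further pages.

4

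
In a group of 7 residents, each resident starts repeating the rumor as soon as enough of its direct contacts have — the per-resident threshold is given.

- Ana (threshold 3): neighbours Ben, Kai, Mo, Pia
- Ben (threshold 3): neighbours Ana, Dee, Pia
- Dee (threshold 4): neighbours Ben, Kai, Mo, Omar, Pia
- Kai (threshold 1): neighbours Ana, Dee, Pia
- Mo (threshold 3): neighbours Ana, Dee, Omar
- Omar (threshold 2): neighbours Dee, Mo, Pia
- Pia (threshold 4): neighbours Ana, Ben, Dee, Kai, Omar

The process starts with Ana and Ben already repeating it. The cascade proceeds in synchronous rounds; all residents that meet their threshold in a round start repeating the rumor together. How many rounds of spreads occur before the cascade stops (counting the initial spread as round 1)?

2

Round 1 — Ana, Ben start repeating the rumor (initial).
Round 2 — checking thresholds:
  Dee: 1 of 5 neighbours < 4, not yet.
  Kai: 1 of 3 neighbours ≥ 1, starts repeating the rumor.
  Mo: 1 of 3 neighbours < 3, not yet.
  Pia: 2 of 5 neighbours < 4, not yet.
Round 3 — no new spreads; cascade stops.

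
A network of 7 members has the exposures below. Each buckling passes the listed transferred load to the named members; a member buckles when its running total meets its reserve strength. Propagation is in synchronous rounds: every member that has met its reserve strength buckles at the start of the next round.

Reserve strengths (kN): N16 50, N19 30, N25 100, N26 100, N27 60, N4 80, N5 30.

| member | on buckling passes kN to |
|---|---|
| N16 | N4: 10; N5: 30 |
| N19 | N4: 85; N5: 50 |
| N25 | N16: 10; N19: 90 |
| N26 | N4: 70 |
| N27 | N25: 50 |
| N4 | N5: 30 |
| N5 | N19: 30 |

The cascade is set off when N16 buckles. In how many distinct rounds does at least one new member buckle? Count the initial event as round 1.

4

Round 1 — N16 buckles (initial).
  N4: +10 → 10 < 80
  N5: +30 → 30 ≥ 30
Round 2 — N5 buckles.
  N19: +30 → 30 ≥ 30
Round 3 — N19 buckles.
  N4: +85 → 95 ≥ 80
Round 4 — N4 buckles.
No further bucklings.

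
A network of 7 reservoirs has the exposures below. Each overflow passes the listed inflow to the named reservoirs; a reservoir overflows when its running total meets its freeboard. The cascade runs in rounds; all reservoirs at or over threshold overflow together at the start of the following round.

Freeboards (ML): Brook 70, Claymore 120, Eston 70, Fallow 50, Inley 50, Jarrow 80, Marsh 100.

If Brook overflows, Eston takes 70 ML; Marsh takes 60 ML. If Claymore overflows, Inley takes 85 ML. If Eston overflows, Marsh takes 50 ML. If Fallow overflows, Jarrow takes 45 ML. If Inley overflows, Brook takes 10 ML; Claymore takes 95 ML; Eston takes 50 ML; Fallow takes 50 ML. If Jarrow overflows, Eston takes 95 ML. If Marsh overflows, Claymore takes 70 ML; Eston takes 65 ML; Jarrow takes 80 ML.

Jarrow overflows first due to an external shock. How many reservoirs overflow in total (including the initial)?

Round 1 — Jarrow overflows (initial).
  Eston: +95 → 95 ≥ 70
Round 2 — Eston overflows.
  Marsh: +50 → 50 < 100
No further overflows.

2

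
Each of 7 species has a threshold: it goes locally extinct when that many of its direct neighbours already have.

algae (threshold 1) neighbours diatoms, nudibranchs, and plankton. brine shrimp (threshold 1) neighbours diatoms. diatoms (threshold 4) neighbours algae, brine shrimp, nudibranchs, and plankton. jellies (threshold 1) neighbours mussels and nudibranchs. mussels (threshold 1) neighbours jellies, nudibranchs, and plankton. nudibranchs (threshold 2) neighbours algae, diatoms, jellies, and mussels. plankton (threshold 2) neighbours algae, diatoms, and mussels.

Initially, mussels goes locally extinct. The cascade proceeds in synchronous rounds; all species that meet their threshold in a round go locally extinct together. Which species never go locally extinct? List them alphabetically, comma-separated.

Round 1 — mussels goes locally extinct (initial).
Round 2 — checking thresholds:
  jellies: 1 of 2 neighbours ≥ 1, goes locally extinct.
  nudibranchs: 1 of 4 neighbours < 2, holds.
  plankton: 1 of 3 neighbours < 2, holds.
Round 3 — checking thresholds:
  nudibranchs: 2 of 4 neighbours ≥ 2, goes locally extinct.
  plankton: 1 of 3 neighbours < 2, holds.
Round 4 — checking thresholds:
  algae: 1 of 3 neighbours ≥ 1, goes locally extinct.
  diatoms: 1 of 4 neighbours < 4, holds.
  plankton: 1 of 3 neighbours < 2, holds.
Round 5 — checking thresholds:
  diatoms: 2 of 4 neighbours < 4, holds.
  plankton: 2 of 3 neighbours ≥ 2, goes locally extinct.
Round 6 — no new extinctions; cascade stops.

brine shrimp, diatoms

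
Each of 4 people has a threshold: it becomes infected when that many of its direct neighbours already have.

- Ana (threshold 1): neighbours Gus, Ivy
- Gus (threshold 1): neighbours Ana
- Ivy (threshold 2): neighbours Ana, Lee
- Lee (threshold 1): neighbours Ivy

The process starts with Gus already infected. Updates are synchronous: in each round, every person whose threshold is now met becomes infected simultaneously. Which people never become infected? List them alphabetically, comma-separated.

Ivy, Lee

Round 1 — Gus becomes infected (initial).
Round 2 — checking thresholds:
  Ana: 1 of 2 neighbours ≥ 1, becomes infected.
Round 3 — no new infections; cascade stops.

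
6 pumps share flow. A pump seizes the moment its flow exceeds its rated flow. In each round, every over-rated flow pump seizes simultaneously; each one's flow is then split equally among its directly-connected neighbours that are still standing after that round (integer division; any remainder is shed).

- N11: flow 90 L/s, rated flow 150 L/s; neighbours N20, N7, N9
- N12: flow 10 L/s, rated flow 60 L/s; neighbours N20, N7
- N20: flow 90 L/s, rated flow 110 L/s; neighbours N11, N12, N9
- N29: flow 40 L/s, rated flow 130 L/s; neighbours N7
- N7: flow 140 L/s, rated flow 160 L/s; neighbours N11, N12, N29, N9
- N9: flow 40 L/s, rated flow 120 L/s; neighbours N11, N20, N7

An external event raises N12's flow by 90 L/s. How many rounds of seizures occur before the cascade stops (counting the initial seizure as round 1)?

Round 1 — N12 at 100 > 60. N12 seizes.
  N12 sheds 100 L/s to N20, N7: 50 each.
    N20: 90+50 = 140 > 110
    N7: 140+50 = 190 > 160
Round 2 — N20, N7 seize.
  N20 sheds 140 L/s to N11, N9: 70 each.
    N11: 90+70 = 160 > 150
    N9: 40+70 = 110 ≤ 120
  N7 sheds 190 L/s to N11, N29, N9: 63 each (1 lost).
    N11: 160+63 = 223 > 150
    N29: 40+63 = 103 ≤ 130
    N9: 110+63 = 173 > 120
Round 3 — N11, N9 seize.
  N11 sheds 223 L/s: no online neighbours, lost.
  N9 sheds 173 L/s: no online neighbours, lost.
No further seizures.

3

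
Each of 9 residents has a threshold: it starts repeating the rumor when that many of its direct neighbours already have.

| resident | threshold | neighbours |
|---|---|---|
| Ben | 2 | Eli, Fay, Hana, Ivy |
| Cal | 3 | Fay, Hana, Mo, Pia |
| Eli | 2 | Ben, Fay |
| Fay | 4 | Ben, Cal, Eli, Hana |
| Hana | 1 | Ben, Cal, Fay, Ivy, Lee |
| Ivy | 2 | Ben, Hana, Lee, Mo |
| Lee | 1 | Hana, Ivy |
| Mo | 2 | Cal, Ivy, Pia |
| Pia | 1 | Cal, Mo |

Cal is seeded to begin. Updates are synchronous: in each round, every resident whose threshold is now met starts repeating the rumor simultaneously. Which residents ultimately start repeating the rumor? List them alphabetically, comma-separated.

Round 1 — Cal starts repeating the rumor (initial).
Round 2 — checking thresholds:
  Fay: 1 of 4 neighbours < 4, not yet.
  Hana: 1 of 5 neighbours ≥ 1, starts repeating the rumor.
  Mo: 1 of 3 neighbours < 2, not yet.
  Pia: 1 of 2 neighbours ≥ 1, starts repeating the rumor.
Round 3 — checking thresholds:
  Ben: 1 of 4 neighbours < 2, not yet.
  Fay: 2 of 4 neighbours < 4, not yet.
  Ivy: 1 of 4 neighbours < 2, not yet.
  Lee: 1 of 2 neighbours ≥ 1, starts repeating the rumor.
  Mo: 2 of 3 neighbours ≥ 2, starts repeating the rumor.
Round 4 — checking thresholds:
  Ben: 1 of 4 neighbours < 2, not yet.
  Fay: 2 of 4 neighbours < 4, not yet.
  Ivy: 3 of 4 neighbours ≥ 2, starts repeating the rumor.
Round 5 — checking thresholds:
  Ben: 2 of 4 neighbours ≥ 2, starts repeating the rumor.
  Fay: 2 of 4 neighbours < 4, not yet.
Round 6 — no new spreads; cascade stops.

Ben, Cal, Hana, Ivy, Lee, Mo, Pia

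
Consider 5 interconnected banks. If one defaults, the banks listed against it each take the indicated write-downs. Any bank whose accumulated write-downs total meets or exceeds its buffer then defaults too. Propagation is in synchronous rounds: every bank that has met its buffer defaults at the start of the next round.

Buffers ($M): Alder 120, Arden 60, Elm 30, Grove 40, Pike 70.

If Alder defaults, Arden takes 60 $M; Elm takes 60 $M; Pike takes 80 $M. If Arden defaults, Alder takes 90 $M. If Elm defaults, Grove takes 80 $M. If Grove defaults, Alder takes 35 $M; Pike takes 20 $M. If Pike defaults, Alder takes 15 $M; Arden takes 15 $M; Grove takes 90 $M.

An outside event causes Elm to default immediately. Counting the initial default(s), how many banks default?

Round 1 — Elm defaults (initial).
  Grove: +80 → 80 ≥ 40
Round 2 — Grove defaults.
  Alder: +35 → 35 < 120
  Pike: +20 → 20 < 70
No further defaults.

2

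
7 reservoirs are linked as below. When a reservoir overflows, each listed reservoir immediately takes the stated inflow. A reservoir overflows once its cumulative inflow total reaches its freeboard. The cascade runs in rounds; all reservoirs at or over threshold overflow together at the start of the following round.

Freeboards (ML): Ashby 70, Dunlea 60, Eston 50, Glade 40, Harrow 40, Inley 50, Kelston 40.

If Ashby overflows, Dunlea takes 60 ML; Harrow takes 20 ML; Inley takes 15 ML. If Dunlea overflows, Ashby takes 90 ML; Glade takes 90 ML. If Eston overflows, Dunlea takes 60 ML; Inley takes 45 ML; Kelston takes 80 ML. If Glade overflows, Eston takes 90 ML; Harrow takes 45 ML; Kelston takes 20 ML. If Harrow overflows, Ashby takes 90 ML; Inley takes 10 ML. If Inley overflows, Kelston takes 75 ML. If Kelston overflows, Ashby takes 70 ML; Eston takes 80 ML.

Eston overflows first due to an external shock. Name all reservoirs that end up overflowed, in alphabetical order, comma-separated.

Round 1 — Eston overflows (initial).
  Dunlea: +60 → 60 ≥ 60
  Inley: +45 → 45 < 50
  Kelston: +80 → 80 ≥ 40
Round 2 — Dunlea, Kelston overflow.
  Ashby: +90+70 → 160 ≥ 70
  Glade: +90 → 90 ≥ 40
Round 3 — Ashby, Glade overflow.
  Harrow: +20+45 → 65 ≥ 40
  Inley: +15 → 60 ≥ 50
Round 4 — Harrow, Inley overflow.
No further overflows.

Ashby, Dunlea, Eston, Glade, Harrow, Inley, Kelston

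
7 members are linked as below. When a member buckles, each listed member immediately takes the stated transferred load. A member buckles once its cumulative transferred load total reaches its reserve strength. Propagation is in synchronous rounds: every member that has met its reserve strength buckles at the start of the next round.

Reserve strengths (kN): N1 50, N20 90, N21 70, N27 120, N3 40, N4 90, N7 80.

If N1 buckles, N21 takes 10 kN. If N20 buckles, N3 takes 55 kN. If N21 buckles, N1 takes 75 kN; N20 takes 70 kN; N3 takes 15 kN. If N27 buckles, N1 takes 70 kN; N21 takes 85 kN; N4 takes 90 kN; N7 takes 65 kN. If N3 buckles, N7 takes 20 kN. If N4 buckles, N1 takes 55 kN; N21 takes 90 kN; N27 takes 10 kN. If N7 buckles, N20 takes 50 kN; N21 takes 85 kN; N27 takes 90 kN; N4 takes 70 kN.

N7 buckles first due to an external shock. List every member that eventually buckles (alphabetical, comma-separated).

N1, N20, N21, N3, N7

Round 1 — N7 buckles (initial).
  N20: +50 → 50 < 90
  N21: +85 → 85 ≥ 70
  N27: +90 → 90 < 120
  N4: +70 → 70 < 90
Round 2 — N21 buckles.
  N1: +75 → 75 ≥ 50
  N20: +70 → 120 ≥ 90
  N3: +15 → 15 < 40
Round 3 — N1, N20 buckle.
  N3: +55 → 70 ≥ 40
Round 4 — N3 buckles.
No further bucklings.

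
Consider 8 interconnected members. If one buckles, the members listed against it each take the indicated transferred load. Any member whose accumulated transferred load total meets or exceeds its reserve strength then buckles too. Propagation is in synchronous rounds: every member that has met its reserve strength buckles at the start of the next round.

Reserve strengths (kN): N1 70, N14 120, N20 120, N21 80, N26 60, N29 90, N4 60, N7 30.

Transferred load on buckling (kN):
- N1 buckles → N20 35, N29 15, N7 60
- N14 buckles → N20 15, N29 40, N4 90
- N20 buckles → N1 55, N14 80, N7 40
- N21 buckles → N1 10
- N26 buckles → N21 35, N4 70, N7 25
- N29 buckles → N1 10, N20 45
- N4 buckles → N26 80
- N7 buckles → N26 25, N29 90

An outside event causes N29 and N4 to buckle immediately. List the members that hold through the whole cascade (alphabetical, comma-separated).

Round 1 — N29, N4 buckle (initial).
  N1: +10 → 10 < 70
  N20: +45 → 45 < 120
  N26: +80 → 80 ≥ 60
Round 2 — N26 buckles.
  N21: +35 → 35 < 80
  N7: +25 → 25 < 30
No further bucklings.

N1, N14, N20, N21, N7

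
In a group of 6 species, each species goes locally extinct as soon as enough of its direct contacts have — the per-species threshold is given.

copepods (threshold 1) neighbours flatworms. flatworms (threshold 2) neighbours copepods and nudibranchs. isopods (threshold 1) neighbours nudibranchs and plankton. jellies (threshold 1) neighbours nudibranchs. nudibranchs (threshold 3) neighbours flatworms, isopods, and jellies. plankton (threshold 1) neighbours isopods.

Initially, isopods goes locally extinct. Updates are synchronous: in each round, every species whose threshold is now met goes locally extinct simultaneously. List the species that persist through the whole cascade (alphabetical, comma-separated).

Round 1 — isopods goes locally extinct (initial).
Round 2 — checking thresholds:
  nudibranchs: 1 of 3 neighbours < 3, not yet.
  plankton: 1 of 1 neighbours ≥ 1, goes locally extinct.
Round 3 — no new extinctions; cascade stops.

copepods, flatworms, jellies, nudibranchs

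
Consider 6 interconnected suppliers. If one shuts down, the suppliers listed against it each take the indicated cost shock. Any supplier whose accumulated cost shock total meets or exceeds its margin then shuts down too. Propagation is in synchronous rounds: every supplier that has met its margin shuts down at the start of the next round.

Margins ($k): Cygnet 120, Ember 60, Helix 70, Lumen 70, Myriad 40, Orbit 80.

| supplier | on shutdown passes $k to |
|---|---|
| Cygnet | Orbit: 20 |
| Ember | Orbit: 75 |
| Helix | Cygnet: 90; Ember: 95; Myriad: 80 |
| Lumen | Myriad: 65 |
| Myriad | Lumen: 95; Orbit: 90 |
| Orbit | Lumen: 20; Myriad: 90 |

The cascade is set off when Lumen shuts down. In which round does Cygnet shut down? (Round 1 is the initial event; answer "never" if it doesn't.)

Round 1 — Lumen shuts down (initial).
  Myriad: +65 → 65 ≥ 40
Round 2 — Myriad shuts down.
  Orbit: +90 → 90 ≥ 80
Round 3 — Orbit shuts down.
No further shutdowns.

never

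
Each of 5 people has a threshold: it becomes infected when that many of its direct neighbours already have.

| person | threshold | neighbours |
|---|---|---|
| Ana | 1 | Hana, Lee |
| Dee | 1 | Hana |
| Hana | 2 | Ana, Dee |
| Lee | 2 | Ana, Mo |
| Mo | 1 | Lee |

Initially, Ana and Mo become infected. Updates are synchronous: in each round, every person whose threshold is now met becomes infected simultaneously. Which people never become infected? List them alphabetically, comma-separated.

Round 1 — Ana, Mo become infected (initial).
Round 2 — checking thresholds:
  Hana: 1 of 2 neighbours < 2, below threshold.
  Lee: 2 of 2 neighbours ≥ 2, becomes infected.
Round 3 — no new infections; cascade stops.

Dee, Hana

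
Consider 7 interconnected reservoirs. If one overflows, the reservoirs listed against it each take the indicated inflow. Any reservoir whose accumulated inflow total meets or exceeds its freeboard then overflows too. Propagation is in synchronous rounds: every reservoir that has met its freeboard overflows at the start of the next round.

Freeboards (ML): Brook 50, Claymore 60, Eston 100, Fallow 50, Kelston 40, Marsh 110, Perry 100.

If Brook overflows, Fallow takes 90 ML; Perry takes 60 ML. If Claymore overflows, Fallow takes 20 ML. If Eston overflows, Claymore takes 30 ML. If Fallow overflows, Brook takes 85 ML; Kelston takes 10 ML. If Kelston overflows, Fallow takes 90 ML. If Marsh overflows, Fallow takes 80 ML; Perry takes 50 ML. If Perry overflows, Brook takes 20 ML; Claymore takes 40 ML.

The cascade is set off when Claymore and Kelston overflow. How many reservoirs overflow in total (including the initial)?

4

Round 1 — Claymore, Kelston overflow (initial).
  Fallow: +20+90 → 110 ≥ 50
Round 2 — Fallow overflows.
  Brook: +85 → 85 ≥ 50
Round 3 — Brook overflows.
  Perry: +60 → 60 < 100
No further overflows.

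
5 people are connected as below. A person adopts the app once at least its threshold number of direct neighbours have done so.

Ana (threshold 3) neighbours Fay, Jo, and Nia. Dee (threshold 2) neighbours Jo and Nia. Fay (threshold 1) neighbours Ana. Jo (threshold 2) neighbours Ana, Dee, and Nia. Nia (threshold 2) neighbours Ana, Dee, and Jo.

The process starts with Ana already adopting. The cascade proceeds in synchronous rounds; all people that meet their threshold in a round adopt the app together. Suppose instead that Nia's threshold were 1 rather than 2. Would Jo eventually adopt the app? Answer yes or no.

yes

With Nia's threshold at 1:
Round 1 — Ana adopts the app (initial).
Round 2 — checking thresholds:
  Fay: 1 of 1 neighbours ≥ 1, adopts the app.
  Jo: 1 of 3 neighbours < 2, not yet.
  Nia: 1 of 3 neighbours ≥ 1, adopts the app.
Round 3 — checking thresholds:
  Dee: 1 of 2 neighbours < 2, not yet.
  Jo: 2 of 3 neighbours ≥ 2, adopts the app.
Round 4 — checking thresholds:
  Dee: 2 of 2 neighbours ≥ 2, adopts the app.
Round 5 — no new adoptions; cascade stops.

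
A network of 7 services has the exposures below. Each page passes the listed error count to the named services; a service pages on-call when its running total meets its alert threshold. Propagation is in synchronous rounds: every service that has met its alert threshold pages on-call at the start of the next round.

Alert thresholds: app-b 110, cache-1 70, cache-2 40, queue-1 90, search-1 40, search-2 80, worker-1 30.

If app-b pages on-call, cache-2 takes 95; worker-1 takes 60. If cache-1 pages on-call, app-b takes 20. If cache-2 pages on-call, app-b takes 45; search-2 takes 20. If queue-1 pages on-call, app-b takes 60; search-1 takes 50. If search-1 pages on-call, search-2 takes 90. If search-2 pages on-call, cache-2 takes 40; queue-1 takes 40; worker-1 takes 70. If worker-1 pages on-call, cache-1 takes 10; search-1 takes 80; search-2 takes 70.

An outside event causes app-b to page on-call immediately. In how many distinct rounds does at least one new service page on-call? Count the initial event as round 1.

3

Round 1 — app-b pages on-call (initial).
  cache-2: +95 → 95 ≥ 40
  worker-1: +60 → 60 ≥ 30
Round 2 — cache-2, worker-1 page on-call.
  cache-1: +10 → 10 < 70
  search-1: +80 → 80 ≥ 40
  search-2: +20+70 → 90 ≥ 80
Round 3 — search-1, search-2 page on-call.
  queue-1: +40 → 40 < 90
No further pages.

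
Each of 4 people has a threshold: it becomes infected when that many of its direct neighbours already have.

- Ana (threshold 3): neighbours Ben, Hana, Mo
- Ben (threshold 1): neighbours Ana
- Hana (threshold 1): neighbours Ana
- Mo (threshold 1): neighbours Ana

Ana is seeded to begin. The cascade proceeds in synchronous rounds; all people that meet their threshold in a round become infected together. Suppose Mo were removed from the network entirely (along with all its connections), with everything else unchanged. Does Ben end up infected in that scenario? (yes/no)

yes

With Mo removed:
Round 1 — Ana becomes infected (initial).
Round 2 — checking thresholds:
  Ben: 1 of 1 neighbours ≥ 1, becomes infected.
  Hana: 1 of 1 neighbours ≥ 1, becomes infected.
Round 3 — no new infections; cascade stops.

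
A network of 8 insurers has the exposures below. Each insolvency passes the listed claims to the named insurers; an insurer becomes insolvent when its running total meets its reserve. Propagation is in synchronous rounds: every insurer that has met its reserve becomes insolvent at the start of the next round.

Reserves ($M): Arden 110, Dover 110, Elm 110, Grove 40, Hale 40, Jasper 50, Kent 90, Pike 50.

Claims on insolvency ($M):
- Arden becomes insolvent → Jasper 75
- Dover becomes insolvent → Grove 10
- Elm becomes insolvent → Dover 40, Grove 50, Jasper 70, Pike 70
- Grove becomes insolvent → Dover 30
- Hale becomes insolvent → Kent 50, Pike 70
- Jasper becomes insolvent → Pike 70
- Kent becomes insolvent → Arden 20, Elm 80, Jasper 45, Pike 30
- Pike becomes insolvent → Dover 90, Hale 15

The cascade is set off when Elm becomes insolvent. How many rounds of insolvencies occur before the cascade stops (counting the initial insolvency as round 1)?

3

Round 1 — Elm becomes insolvent (initial).
  Dover: +40 → 40 < 110
  Grove: +50 → 50 ≥ 40
  Jasper: +70 → 70 ≥ 50
  Pike: +70 → 70 ≥ 50
Round 2 — Grove, Jasper, Pike become insolvent.
  Dover: +30+90 → 160 ≥ 110
  Hale: +15 → 15 < 40
Round 3 — Dover becomes insolvent.
No further insolvencies.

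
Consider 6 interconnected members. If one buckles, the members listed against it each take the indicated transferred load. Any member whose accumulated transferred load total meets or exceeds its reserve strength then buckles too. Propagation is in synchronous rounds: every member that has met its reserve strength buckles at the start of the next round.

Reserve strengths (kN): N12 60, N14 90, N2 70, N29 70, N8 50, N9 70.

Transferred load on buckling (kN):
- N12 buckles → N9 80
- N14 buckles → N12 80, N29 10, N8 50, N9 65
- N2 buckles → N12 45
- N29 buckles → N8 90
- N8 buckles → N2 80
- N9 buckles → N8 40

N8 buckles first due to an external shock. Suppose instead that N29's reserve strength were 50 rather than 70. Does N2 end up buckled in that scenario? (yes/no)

With N29's reserve strength at 50:
Round 1 — N8 buckles (initial).
  N2: +80 → 80 ≥ 70
Round 2 — N2 buckles.
  N12: +45 → 45 < 60
No further bucklings.

yes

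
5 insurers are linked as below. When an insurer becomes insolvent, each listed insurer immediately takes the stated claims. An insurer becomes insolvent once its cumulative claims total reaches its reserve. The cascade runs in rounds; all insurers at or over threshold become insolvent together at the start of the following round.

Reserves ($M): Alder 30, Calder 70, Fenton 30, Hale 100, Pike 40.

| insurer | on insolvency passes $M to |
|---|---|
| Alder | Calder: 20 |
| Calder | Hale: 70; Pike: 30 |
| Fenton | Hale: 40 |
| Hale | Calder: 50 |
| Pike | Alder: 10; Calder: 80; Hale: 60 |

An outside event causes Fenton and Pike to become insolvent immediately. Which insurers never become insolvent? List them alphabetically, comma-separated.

Round 1 — Fenton, Pike become insolvent (initial).
  Alder: +10 → 10 < 30
  Calder: +80 → 80 ≥ 70
  Hale: +40+60 → 100 ≥ 100
Round 2 — Calder, Hale become insolvent.
No further insolvencies.

Alder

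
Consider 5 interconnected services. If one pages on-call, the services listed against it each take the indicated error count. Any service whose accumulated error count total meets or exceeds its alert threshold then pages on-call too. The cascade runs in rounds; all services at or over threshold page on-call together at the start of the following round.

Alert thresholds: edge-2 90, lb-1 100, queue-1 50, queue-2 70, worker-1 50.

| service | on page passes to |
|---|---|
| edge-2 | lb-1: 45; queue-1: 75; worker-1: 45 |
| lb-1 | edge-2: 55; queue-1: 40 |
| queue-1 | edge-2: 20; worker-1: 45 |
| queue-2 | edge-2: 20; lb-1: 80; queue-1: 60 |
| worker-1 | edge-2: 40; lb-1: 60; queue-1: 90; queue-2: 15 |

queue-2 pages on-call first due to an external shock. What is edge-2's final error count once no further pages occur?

Round 1 — queue-2 pages on-call (initial).
  edge-2: +20 → 20 < 90
  lb-1: +80 → 80 < 100
  queue-1: +60 → 60 ≥ 50
Round 2 — queue-1 pages on-call.
  edge-2: +20 → 40 < 90
  worker-1: +45 → 45 < 50
No further pages.

40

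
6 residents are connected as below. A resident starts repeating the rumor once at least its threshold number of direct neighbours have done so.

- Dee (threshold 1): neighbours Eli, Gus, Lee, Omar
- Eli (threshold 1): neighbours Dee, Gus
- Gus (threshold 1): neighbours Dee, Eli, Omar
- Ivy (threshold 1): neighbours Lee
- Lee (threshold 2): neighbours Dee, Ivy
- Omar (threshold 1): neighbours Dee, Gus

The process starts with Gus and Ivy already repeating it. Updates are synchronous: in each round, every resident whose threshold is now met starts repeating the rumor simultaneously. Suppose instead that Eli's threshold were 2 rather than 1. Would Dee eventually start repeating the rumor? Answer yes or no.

With Eli's threshold at 2:
Round 1 — Gus, Ivy start repeating the rumor (initial).
Round 2 — checking thresholds:
  Dee: 1 of 4 neighbours ≥ 1, starts repeating the rumor.
  Eli: 1 of 2 neighbours < 2, holds.
  Lee: 1 of 2 neighbours < 2, holds.
  Omar: 1 of 2 neighbours ≥ 1, starts repeating the rumor.
Round 3 — checking thresholds:
  Eli: 2 of 2 neighbours ≥ 2, starts repeating the rumor.
  Lee: 2 of 2 neighbours ≥ 2, starts repeating the rumor.
Round 4 — no new spreads; cascade stops.

yes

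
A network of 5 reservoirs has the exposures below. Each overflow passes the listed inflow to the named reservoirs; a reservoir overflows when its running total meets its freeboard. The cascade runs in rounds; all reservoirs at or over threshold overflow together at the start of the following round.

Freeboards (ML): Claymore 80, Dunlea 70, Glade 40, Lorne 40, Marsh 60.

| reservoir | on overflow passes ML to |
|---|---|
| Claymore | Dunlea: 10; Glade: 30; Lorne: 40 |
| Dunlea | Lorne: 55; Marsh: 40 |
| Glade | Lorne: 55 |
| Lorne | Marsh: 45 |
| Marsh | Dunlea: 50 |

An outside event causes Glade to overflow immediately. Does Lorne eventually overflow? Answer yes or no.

yes

Round 1 — Glade overflows (initial).
  Lorne: +55 → 55 ≥ 40
Round 2 — Lorne overflows.
  Marsh: +45 → 45 < 60
No further overflows.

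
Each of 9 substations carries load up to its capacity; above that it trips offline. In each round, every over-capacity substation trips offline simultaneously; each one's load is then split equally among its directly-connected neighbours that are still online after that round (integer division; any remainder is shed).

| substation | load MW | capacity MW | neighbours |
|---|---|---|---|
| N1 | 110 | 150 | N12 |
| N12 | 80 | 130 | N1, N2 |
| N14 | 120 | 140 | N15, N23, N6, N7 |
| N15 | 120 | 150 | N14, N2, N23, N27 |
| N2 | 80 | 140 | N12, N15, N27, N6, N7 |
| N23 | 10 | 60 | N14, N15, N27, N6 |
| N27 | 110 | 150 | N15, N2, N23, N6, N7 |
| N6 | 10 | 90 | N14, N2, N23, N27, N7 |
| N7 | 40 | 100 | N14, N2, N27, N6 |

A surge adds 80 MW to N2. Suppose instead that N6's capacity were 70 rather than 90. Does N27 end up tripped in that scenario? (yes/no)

yes

With N6's capacity at 70:
Round 1 — N2 at 160 > 140. N2 trips offline.
  N2 sheds 160 MW to N12, N15, N27, N6, N7: 32 each.
    N12: 80+32 = 112 ≤ 130
    N15: 120+32 = 152 > 150
    N27: 110+32 = 142 ≤ 150
    N6: 10+32 = 42 ≤ 70
    N7: 40+32 = 72 ≤ 100
Round 2 — N15 trips offline.
  N15 sheds 152 MW to N14, N23, N27: 50 each (2 lost).
    N14: 120+50 = 170 > 140
    N23: 10+50 = 60 ≤ 60
    N27: 142+50 = 192 > 150
Round 3 — N14, N27 trip offline.
  N14 sheds 170 MW to N23, N6, N7: 56 each (2 lost).
    N23: 60+56 = 116 > 60
    N6: 42+56 = 98 > 70
    N7: 72+56 = 128 > 100
  N27 sheds 192 MW to N23, N6, N7: 64 each.
    N23: 116+64 = 180 > 60
    N6: 98+64 = 162 > 70
    N7: 128+64 = 192 > 100
Round 4 — N23, N6, N7 trip offline.
  N23 sheds 180 MW: no online neighbours, lost.
  N6 sheds 162 MW: no online neighbours, lost.
  N7 sheds 192 MW: no online neighbours, lost.
No further trips.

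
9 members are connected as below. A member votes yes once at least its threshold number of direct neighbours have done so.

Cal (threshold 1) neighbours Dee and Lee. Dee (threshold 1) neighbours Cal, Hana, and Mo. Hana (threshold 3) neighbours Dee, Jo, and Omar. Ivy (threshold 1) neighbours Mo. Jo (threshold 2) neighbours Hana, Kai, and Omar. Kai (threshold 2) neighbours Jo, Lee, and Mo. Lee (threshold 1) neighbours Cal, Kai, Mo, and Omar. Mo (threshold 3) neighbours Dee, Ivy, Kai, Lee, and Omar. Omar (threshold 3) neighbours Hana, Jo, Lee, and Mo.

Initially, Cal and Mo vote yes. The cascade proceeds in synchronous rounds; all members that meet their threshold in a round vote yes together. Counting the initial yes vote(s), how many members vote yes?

6

Round 1 — Cal, Mo vote yes (initial).
Round 2 — checking thresholds:
  Dee: 2 of 3 neighbours ≥ 1, votes yes.
  Ivy: 1 of 1 neighbours ≥ 1, votes yes.
  Kai: 1 of 3 neighbours < 2, holds.
  Lee: 2 of 4 neighbours ≥ 1, votes yes.
  Omar: 1 of 4 neighbours < 3, holds.
Round 3 — checking thresholds:
  Hana: 1 of 3 neighbours < 3, holds.
  Kai: 2 of 3 neighbours ≥ 2, votes yes.
  Omar: 2 of 4 neighbours < 3, holds.
Round 4 — no new yes votes; cascade stops.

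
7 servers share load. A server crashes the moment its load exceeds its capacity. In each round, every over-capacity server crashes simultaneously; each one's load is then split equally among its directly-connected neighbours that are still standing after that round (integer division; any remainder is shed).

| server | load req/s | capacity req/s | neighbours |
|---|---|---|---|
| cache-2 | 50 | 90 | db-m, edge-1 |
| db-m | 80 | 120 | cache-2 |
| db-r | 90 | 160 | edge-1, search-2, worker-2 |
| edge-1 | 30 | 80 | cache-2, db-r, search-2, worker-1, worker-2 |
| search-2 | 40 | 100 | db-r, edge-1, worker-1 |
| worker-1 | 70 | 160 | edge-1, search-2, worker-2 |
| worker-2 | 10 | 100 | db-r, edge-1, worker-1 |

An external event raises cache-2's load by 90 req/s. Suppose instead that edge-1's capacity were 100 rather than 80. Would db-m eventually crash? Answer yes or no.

yes

With edge-1's capacity at 100:
Round 1 — cache-2 at 140 > 90. cache-2 crashes.
  cache-2 sheds 140 req/s to db-m, edge-1: 70 each.
    db-m: 80+70 = 150 > 120
    edge-1: 30+70 = 100 ≤ 100
Round 2 — db-m crashes.
  db-m sheds 150 req/s: no online neighbours, lost.
No further crashes.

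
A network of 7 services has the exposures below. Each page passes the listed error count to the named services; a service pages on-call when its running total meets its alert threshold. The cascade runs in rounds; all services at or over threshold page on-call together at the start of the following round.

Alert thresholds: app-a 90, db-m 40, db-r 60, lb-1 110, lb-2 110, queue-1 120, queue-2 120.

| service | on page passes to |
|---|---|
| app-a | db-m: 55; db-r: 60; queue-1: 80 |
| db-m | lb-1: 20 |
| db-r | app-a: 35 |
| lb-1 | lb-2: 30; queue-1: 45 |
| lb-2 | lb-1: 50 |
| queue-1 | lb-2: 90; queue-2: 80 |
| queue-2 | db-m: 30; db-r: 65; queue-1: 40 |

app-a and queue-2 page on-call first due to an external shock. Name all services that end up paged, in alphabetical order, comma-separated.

app-a, db-m, db-r, queue-1, queue-2

Round 1 — app-a, queue-2 page on-call (initial).
  db-m: +55+30 → 85 ≥ 40
  db-r: +60+65 → 125 ≥ 60
  queue-1: +80+40 → 120 ≥ 120
Round 2 — db-m, db-r, queue-1 page on-call.
  lb-1: +20 → 20 < 110
  lb-2: +90 → 90 < 110
No further pages.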